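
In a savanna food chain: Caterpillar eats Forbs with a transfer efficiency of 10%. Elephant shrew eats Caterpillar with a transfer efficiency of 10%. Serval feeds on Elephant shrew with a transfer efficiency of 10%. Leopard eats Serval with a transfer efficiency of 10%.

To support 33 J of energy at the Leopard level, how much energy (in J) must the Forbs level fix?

Cumulative transfer efficiency: 0.1 × 0.1 × 0.1 × 0.1 = 0.0001
Forbs energy = 33 / 0.0001 = 330000 J

330000 J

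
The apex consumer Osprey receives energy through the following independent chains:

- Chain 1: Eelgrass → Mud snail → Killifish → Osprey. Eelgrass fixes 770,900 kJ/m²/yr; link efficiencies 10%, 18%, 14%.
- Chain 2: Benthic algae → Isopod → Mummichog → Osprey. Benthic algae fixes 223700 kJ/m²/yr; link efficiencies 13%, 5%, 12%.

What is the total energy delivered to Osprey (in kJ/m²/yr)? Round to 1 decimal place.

2117.2 kJ/m²/yr

Chain 1: 770900 × 0.1 × 0.18 × 0.14 = 1942.668 kJ/m²/yr
Chain 2: 223700 × 0.13 × 0.05 × 0.12 = 174.486 kJ/m²/yr
Total at Osprey: 1942.668 + 174.486 = 2117.154 kJ/m²/yr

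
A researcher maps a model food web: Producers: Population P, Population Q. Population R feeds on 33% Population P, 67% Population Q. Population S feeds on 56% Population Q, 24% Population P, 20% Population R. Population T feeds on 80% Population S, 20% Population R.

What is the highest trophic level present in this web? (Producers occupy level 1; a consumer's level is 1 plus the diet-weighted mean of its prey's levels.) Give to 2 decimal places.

Population R: 1 + (0.33×1 + 0.67×1) = 2
Population S: 1 + (0.56×1 + 0.24×1 + 0.2×2) = 2.2
Population T: 1 + (0.8×2.2 + 0.2×2) = 3.16

3.16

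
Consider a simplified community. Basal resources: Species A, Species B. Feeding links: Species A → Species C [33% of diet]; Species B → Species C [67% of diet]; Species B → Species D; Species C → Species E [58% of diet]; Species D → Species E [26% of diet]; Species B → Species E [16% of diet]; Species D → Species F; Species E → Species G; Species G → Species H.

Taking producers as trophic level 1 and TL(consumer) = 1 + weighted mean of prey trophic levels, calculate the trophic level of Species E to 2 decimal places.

2.84

Species C: 1 + (0.33×1 + 0.67×1) = 2
Species D: 1 + 1 = 2
Species E: 1 + (0.58×2 + 0.26×2 + 0.16×1) = 2.84
Species F: 1 + 2 = 3
Species G: 1 + 2.84 = 3.84
Species H: 1 + 3.84 = 4.84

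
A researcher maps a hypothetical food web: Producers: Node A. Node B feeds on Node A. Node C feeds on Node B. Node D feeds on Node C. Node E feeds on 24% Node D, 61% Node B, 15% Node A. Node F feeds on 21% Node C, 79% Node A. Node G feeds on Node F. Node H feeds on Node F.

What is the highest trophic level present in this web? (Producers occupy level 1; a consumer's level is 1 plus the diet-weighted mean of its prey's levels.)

Node B: 1 + 1 = 2
Node C: 1 + 2 = 3
Node D: 1 + 3 = 4
Node E: 1 + (0.24×4 + 0.61×2 + 0.15×1) = 3.33
Node F: 1 + (0.21×3 + 0.79×1) = 2.42
Node G: 1 + 2.42 = 3.42
Node H: 1 + 2.42 = 3.42

4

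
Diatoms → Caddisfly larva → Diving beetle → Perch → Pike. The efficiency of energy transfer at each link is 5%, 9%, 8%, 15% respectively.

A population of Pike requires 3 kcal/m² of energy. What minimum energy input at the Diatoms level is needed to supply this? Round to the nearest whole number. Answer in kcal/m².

Cumulative transfer efficiency: 0.05 × 0.09 × 0.08 × 0.15 = 0.000054
Diatoms energy = 3 / 0.000054 = 55556 kcal/m²

55556 kcal/m²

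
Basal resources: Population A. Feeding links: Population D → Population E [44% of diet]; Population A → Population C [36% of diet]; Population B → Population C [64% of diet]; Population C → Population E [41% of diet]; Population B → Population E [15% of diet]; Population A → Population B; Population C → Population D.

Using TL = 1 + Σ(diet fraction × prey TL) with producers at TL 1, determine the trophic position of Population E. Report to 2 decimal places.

3.98

Population B: 1 + 1 = 2
Population C: 1 + (0.64×2 + 0.36×1) = 2.64
Population D: 1 + 2.64 = 3.64
Population E: 1 + (0.44×3.64 + 0.15×2 + 0.41×2.64) = 3.984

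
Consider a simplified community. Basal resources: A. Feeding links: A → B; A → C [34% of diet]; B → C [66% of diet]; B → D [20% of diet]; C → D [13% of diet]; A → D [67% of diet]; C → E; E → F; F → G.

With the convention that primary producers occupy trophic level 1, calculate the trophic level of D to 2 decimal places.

B: 1 + 1 = 2
C: 1 + (0.34×1 + 0.66×2) = 2.66
D: 1 + (0.2×2 + 0.13×2.66 + 0.67×1) = 2.4158
E: 1 + 2.66 = 3.66
F: 1 + 3.66 = 4.66
G: 1 + 4.66 = 5.66

2.42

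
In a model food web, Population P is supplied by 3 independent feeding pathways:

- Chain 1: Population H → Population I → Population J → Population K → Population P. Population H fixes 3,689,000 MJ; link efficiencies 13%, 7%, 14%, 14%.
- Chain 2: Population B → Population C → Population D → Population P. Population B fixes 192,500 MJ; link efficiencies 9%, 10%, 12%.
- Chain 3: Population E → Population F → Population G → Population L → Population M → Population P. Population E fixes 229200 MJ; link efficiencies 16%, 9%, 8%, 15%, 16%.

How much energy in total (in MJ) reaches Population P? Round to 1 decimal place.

Chain 1: 3689000 × 0.13 × 0.07 × 0.14 × 0.14 = 657.97004 MJ
Chain 2: 192500 × 0.09 × 0.1 × 0.12 = 207.9 MJ
Chain 3: 229200 × 0.16 × 0.09 × 0.08 × 0.15 × 0.16 = 6.3369216 MJ
Total at Population P: 657.97004 + 207.9 + 6.3369216 = 872.2069616 MJ

872.2 MJ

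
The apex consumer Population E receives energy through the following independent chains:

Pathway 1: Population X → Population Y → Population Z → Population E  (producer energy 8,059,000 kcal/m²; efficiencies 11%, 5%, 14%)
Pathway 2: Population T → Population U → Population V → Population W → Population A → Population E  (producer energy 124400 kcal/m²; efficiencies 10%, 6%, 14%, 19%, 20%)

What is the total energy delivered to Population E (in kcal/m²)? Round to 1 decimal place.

6209.4 kcal/m²

Pathway 1: 8059000 × 0.11 × 0.05 × 0.14 = 6205.43 kcal/m²
Pathway 2: 124400 × 0.1 × 0.06 × 0.14 × 0.19 × 0.2 = 3.970848 kcal/m²
Total at Population E: 6205.43 + 3.970848 = 6209.400848 kcal/m²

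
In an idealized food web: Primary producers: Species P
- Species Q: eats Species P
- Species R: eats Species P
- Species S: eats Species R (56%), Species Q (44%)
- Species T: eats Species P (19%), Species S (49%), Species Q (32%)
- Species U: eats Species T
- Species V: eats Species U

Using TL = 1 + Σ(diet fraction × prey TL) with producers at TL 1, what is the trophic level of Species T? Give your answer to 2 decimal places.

Species Q: 1 + 1 = 2
Species R: 1 + 1 = 2
Species S: 1 + (0.56×2 + 0.44×2) = 3
Species T: 1 + (0.19×1 + 0.49×3 + 0.32×2) = 3.3
Species U: 1 + 3.3 = 4.3
Species V: 1 + 4.3 = 5.3

3.30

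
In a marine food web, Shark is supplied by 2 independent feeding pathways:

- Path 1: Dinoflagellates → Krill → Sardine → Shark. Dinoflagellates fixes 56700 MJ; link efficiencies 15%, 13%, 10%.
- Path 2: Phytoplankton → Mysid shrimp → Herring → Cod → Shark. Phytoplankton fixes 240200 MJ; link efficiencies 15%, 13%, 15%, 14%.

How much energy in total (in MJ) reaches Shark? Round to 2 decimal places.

208.93 MJ

Path 1: 56700 × 0.15 × 0.13 × 0.1 = 110.565 MJ
Path 2: 240200 × 0.15 × 0.13 × 0.15 × 0.14 = 98.3619 MJ
Total at Shark: 110.565 + 98.3619 = 208.9269 MJ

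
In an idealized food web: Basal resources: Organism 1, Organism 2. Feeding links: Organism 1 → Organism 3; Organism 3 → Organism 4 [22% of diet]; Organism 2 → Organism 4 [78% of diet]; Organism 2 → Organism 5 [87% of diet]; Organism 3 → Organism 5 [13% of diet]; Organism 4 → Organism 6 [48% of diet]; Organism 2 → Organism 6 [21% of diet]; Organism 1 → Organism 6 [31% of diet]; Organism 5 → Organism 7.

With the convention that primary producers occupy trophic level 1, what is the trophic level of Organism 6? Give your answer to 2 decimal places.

2.59

Organism 3: 1 + 1 = 2
Organism 4: 1 + (0.22×2 + 0.78×1) = 2.22
Organism 5: 1 + (0.87×1 + 0.13×2) = 2.13
Organism 6: 1 + (0.48×2.22 + 0.21×1 + 0.31×1) = 2.5856
Organism 7: 1 + 2.13 = 3.13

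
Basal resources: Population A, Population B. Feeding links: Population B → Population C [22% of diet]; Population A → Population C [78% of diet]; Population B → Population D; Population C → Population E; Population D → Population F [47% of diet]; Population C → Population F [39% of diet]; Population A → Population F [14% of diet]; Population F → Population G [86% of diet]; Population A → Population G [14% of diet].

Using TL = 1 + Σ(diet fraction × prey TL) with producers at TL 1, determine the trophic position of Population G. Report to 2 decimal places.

Population C: 1 + (0.22×1 + 0.78×1) = 2
Population D: 1 + 1 = 2
Population E: 1 + 2 = 3
Population F: 1 + (0.47×2 + 0.39×2 + 0.14×1) = 2.86
Population G: 1 + (0.86×2.86 + 0.14×1) = 3.5996

3.60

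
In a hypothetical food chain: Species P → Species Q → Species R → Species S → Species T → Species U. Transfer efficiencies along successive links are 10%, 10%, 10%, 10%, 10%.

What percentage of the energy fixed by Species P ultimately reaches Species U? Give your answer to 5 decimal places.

Product of link efficiencies: 0.1 × 0.1 × 0.1 × 0.1 × 0.1 = 0.00001
As a percentage: 0.00001 × 100 = 0.00100%

0.00100%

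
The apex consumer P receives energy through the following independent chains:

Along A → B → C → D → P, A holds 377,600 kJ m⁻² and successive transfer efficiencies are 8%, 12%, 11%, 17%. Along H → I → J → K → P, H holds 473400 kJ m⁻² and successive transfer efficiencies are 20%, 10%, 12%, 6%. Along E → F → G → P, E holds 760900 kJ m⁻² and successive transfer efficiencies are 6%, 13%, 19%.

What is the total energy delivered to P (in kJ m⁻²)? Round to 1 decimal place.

1263.6 kJ m⁻²

Via A: 377600 × 0.08 × 0.12 × 0.11 × 0.17 = 67.786752 kJ m⁻²
Via H: 473400 × 0.2 × 0.1 × 0.12 × 0.06 = 68.1696 kJ m⁻²
Via E: 760900 × 0.06 × 0.13 × 0.19 = 1127.6538 kJ m⁻²
Total at P: 67.786752 + 68.1696 + 1127.6538 = 1263.610152 kJ m⁻²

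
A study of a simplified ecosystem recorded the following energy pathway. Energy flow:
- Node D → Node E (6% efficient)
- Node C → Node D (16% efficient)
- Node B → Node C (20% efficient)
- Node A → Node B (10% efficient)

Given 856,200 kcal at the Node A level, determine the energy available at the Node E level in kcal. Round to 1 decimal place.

Node B: 856200 × 0.1 = 85620 kcal
Node C: 85620 × 0.2 = 17124 kcal
Node D: 17124 × 0.16 = 2739.84 kcal
Node E: 2739.84 × 0.06 = 164.3904 kcal

164.4 kcal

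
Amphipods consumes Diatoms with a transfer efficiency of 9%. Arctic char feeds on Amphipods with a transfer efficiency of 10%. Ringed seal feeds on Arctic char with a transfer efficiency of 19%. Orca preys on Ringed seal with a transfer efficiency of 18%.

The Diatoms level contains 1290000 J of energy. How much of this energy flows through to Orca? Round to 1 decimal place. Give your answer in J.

397.1 J

Amphipods: 1290000 × 0.09 = 116100 J
Arctic char: 116100 × 0.1 = 11610 J
Ringed seal: 11610 × 0.19 = 2205.9 J
Orca: 2205.9 × 0.18 = 397.062 J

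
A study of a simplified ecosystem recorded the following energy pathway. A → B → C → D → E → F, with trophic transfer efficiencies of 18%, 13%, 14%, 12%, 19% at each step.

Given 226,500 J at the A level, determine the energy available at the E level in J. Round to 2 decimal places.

B: 226500 × 0.18 = 40770 J
C: 40770 × 0.13 = 5300.1 J
D: 5300.1 × 0.14 = 742.014 J
E: 742.014 × 0.12 = 89.04168 J

89.04 J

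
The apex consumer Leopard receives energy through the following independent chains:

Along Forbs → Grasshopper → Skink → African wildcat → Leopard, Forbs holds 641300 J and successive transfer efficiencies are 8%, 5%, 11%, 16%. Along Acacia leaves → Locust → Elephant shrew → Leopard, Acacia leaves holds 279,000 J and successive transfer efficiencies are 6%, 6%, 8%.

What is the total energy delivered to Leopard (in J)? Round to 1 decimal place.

125.5 J

Via Forbs: 641300 × 0.08 × 0.05 × 0.11 × 0.16 = 45.14752 J
Via Acacia leaves: 279000 × 0.06 × 0.06 × 0.08 = 80.352 J
Total at Leopard: 45.14752 + 80.352 = 125.49952 J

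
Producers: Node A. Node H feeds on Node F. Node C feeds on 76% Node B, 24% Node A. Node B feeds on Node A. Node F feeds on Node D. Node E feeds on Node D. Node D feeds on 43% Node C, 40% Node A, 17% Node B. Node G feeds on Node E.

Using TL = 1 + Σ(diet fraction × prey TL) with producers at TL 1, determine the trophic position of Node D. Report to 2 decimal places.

Node B: 1 + 1 = 2
Node C: 1 + (0.76×2 + 0.24×1) = 2.76
Node D: 1 + (0.43×2.76 + 0.4×1 + 0.17×2) = 2.9268
Node E: 1 + 2.9268 = 3.9268
Node F: 1 + 2.9268 = 3.9268
Node G: 1 + 3.9268 = 4.9268
Node H: 1 + 3.9268 = 4.9268

2.93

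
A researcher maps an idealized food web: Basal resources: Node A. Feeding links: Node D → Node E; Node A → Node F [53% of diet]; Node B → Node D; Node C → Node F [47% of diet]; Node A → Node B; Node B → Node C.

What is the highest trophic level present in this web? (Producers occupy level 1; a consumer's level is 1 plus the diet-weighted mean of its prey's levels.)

4

Node B: 1 + 1 = 2
Node C: 1 + 2 = 3
Node D: 1 + 2 = 3
Node E: 1 + 3 = 4
Node F: 1 + (0.47×3 + 0.53×1) = 2.94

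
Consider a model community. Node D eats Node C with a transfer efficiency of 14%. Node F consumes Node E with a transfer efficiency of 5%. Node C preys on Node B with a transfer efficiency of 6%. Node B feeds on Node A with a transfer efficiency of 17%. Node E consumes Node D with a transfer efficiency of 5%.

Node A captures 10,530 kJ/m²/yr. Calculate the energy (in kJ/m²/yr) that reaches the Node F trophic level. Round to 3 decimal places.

0.038 kJ/m²/yr

Node B: 10530 × 0.17 = 1790.1 kJ/m²/yr
Node C: 1790.1 × 0.06 = 107.406 kJ/m²/yr
Node D: 107.406 × 0.14 = 15.03684 kJ/m²/yr
Node E: 15.03684 × 0.05 = 0.751842 kJ/m²/yr
Node F: 0.751842 × 0.05 = 0.0375921 kJ/m²/yr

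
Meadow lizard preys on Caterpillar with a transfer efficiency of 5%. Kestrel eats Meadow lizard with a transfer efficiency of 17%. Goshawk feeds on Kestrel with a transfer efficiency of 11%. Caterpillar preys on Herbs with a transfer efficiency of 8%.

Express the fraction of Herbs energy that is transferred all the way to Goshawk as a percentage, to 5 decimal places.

Product of link efficiencies: 0.08 × 0.05 × 0.17 × 0.11 = 0.0000748
As a percentage: 0.0000748 × 100 = 0.00748%

0.00748%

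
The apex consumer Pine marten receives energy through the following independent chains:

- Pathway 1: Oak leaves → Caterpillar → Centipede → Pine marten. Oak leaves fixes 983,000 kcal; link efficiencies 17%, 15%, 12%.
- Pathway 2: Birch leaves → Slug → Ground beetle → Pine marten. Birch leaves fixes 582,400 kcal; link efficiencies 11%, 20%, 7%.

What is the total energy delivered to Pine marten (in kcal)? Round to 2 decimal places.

Pathway 1: 983000 × 0.17 × 0.15 × 0.12 = 3007.98 kcal
Pathway 2: 582400 × 0.11 × 0.2 × 0.07 = 896.896 kcal
Total at Pine marten: 3007.98 + 896.896 = 3904.876 kcal

3904.88 kcal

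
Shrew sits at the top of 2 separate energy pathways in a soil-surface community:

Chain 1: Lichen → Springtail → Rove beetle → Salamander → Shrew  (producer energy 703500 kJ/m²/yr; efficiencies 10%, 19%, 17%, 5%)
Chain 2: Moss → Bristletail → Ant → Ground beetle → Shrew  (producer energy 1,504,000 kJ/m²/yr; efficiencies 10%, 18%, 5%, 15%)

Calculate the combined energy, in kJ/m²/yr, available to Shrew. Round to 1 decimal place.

316.7 kJ/m²/yr

Chain 1: 703500 × 0.1 × 0.19 × 0.17 × 0.05 = 113.61525 kJ/m²/yr
Chain 2: 1504000 × 0.1 × 0.18 × 0.05 × 0.15 = 203.04 kJ/m²/yr
Total at Shrew: 113.61525 + 203.04 = 316.65525 kJ/m²/yr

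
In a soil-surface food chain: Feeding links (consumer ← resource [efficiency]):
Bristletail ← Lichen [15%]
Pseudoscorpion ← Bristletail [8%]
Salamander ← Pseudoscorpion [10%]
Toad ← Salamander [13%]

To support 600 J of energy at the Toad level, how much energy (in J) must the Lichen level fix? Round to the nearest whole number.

Cumulative transfer efficiency: 0.15 × 0.08 × 0.1 × 0.13 = 0.000156
Lichen energy = 600 / 0.000156 = 3846154 J

3846154 J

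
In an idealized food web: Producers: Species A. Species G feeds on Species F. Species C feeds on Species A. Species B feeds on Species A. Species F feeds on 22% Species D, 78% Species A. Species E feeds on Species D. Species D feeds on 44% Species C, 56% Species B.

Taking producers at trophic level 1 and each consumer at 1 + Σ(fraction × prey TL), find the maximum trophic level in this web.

4

Species B: 1 + 1 = 2
Species C: 1 + 1 = 2
Species D: 1 + (0.44×2 + 0.56×2) = 3
Species E: 1 + 3 = 4
Species F: 1 + (0.22×3 + 0.78×1) = 2.44
Species G: 1 + 2.44 = 3.44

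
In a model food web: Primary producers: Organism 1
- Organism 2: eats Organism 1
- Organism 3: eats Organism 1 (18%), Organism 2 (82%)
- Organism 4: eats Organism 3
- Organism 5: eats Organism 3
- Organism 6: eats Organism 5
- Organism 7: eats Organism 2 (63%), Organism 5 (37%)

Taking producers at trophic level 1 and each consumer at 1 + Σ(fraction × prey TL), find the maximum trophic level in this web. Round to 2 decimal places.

4.82

Organism 2: 1 + 1 = 2
Organism 3: 1 + (0.18×1 + 0.82×2) = 2.82
Organism 4: 1 + 2.82 = 3.82
Organism 5: 1 + 2.82 = 3.82
Organism 6: 1 + 3.82 = 4.82
Organism 7: 1 + (0.63×2 + 0.37×3.82) = 3.6734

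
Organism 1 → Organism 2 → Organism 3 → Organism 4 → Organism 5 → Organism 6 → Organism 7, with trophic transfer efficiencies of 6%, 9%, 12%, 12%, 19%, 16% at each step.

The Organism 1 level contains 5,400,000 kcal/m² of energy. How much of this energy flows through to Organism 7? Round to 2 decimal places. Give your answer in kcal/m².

12.77 kcal/m²

Organism 2: 5400000 × 0.06 = 324000 kcal/m²
Organism 3: 324000 × 0.09 = 29160 kcal/m²
Organism 4: 29160 × 0.12 = 3499.2 kcal/m²
Organism 5: 3499.2 × 0.12 = 419.904 kcal/m²
Organism 6: 419.904 × 0.19 = 79.78176 kcal/m²
Organism 7: 79.78176 × 0.16 = 12.7650816 kcal/m²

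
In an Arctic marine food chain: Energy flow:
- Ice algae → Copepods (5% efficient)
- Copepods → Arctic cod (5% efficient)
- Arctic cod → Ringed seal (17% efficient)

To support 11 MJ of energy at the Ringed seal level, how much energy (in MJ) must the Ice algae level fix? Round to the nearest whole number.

25882 MJ

Cumulative transfer efficiency: 0.05 × 0.05 × 0.17 = 0.000425
Ice algae energy = 11 / 0.000425 = 25882 MJ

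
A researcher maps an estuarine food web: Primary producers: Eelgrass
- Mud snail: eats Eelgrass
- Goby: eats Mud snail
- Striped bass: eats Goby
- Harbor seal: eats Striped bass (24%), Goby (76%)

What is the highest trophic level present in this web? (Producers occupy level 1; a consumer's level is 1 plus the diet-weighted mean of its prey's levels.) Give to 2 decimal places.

Mud snail: 1 + 1 = 2
Goby: 1 + 2 = 3
Striped bass: 1 + 3 = 4
Harbor seal: 1 + (0.24×4 + 0.76×3) = 4.24

4.24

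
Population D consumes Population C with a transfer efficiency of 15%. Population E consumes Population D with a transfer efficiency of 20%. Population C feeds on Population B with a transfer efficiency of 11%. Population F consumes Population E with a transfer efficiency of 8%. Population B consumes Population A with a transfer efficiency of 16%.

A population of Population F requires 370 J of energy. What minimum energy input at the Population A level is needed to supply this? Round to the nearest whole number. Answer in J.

Cumulative transfer efficiency: 0.16 × 0.11 × 0.15 × 0.2 × 0.08 = 0.00004224
Population A energy = 370 / 0.00004224 = 8759470 J

8759470 J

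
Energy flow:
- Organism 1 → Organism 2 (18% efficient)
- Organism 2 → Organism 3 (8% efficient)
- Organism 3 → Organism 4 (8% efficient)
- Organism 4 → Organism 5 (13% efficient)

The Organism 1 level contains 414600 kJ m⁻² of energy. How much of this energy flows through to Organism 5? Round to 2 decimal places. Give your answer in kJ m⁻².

62.09 kJ m⁻²

Organism 2: 414600 × 0.18 = 74628 kJ m⁻²
Organism 3: 74628 × 0.08 = 5970.24 kJ m⁻²
Organism 4: 5970.24 × 0.08 = 477.6192 kJ m⁻²
Organism 5: 477.6192 × 0.13 = 62.090496 kJ m⁻²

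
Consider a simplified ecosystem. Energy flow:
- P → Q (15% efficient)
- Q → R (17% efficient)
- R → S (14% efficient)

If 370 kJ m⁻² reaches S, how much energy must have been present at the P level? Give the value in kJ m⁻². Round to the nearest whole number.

Cumulative transfer efficiency: 0.15 × 0.17 × 0.14 = 0.00357
P energy = 370 / 0.00357 = 103641 kJ m⁻²

103641 kJ m⁻²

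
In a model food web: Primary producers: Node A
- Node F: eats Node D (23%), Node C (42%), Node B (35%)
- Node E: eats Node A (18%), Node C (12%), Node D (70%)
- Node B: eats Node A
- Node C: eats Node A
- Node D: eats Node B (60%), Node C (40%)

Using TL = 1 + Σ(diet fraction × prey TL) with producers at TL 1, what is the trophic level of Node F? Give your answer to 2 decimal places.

3.23

Node B: 1 + 1 = 2
Node C: 1 + 1 = 2
Node D: 1 + (0.6×2 + 0.4×2) = 3
Node E: 1 + (0.18×1 + 0.12×2 + 0.7×3) = 3.52
Node F: 1 + (0.23×3 + 0.42×2 + 0.35×2) = 3.23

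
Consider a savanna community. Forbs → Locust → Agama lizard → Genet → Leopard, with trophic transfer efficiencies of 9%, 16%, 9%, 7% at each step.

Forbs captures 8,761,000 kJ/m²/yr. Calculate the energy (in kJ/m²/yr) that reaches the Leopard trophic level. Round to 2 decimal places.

794.80 kJ/m²/yr

Locust: 8761000 × 0.09 = 788490 kJ/m²/yr
Agama lizard: 788490 × 0.16 = 126158.4 kJ/m²/yr
Genet: 126158.4 × 0.09 = 11354.256 kJ/m²/yr
Leopard: 11354.256 × 0.07 = 794.79792 kJ/m²/yr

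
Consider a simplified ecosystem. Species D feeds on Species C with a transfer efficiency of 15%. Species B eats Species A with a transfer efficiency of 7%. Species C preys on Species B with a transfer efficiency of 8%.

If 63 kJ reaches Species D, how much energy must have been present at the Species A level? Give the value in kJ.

Cumulative transfer efficiency: 0.07 × 0.08 × 0.15 = 0.00084
Species A energy = 63 / 0.00084 = 75000 kJ

75000 kJ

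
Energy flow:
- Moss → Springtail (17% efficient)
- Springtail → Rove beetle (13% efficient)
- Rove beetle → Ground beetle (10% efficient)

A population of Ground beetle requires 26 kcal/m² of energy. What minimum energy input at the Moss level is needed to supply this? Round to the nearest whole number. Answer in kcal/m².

11765 kcal/m²

Cumulative transfer efficiency: 0.17 × 0.13 × 0.1 = 0.00221
Moss energy = 26 / 0.00221 = 11765 kcal/m²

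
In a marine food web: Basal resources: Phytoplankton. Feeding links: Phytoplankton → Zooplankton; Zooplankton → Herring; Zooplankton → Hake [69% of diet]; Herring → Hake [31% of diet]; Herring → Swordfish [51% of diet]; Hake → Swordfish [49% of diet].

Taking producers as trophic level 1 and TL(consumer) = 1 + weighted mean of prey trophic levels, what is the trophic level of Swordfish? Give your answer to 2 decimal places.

Zooplankton: 1 + 1 = 2
Herring: 1 + 2 = 3
Hake: 1 + (0.69×2 + 0.31×3) = 3.31
Swordfish: 1 + (0.51×3 + 0.49×3.31) = 4.1519

4.15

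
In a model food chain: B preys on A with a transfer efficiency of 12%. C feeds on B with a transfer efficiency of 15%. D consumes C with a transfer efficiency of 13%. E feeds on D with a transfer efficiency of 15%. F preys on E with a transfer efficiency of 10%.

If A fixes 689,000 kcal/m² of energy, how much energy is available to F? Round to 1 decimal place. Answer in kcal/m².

24.2 kcal/m²

B: 689000 × 0.12 = 82680 kcal/m²
C: 82680 × 0.15 = 12402 kcal/m²
D: 12402 × 0.13 = 1612.26 kcal/m²
E: 1612.26 × 0.15 = 241.839 kcal/m²
F: 241.839 × 0.1 = 24.1839 kcal/m²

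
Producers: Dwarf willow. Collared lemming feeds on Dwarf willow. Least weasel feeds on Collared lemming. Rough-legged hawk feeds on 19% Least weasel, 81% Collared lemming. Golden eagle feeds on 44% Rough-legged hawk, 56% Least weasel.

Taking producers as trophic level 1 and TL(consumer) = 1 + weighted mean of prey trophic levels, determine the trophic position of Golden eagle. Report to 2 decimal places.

4.08

Collared lemming: 1 + 1 = 2
Least weasel: 1 + 2 = 3
Rough-legged hawk: 1 + (0.19×3 + 0.81×2) = 3.19
Golden eagle: 1 + (0.44×3.19 + 0.56×3) = 4.0836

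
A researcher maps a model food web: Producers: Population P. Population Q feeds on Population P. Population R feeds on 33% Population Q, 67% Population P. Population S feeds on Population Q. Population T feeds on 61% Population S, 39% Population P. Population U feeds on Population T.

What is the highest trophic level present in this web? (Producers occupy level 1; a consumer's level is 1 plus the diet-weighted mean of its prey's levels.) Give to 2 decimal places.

Population Q: 1 + 1 = 2
Population R: 1 + (0.33×2 + 0.67×1) = 2.33
Population S: 1 + 2 = 3
Population T: 1 + (0.61×3 + 0.39×1) = 3.22
Population U: 1 + 3.22 = 4.22

4.22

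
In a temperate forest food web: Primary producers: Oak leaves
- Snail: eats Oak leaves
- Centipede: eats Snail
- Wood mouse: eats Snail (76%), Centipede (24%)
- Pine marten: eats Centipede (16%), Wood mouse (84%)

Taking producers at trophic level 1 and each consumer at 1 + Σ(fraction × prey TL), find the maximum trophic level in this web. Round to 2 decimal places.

4.20

Snail: 1 + 1 = 2
Centipede: 1 + 2 = 3
Wood mouse: 1 + (0.76×2 + 0.24×3) = 3.24
Pine marten: 1 + (0.16×3 + 0.84×3.24) = 4.2016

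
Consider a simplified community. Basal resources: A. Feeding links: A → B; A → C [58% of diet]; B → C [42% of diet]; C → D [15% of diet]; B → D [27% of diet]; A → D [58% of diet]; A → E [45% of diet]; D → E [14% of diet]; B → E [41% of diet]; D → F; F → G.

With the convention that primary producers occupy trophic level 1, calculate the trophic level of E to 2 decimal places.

B: 1 + 1 = 2
C: 1 + (0.58×1 + 0.42×2) = 2.42
D: 1 + (0.15×2.42 + 0.27×2 + 0.58×1) = 2.483
E: 1 + (0.45×1 + 0.14×2.483 + 0.41×2) = 2.61762
F: 1 + 2.483 = 3.483
G: 1 + 3.483 = 4.483

2.62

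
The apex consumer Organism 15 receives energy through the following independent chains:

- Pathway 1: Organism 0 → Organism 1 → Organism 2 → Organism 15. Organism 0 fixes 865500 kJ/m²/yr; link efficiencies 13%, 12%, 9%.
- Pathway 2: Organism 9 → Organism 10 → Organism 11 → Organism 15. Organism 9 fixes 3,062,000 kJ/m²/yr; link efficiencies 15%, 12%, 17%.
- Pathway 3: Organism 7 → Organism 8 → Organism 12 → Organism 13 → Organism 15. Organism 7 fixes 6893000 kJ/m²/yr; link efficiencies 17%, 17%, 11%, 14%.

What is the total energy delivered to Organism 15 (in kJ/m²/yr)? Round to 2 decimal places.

13652.68 kJ/m²/yr

Pathway 1: 865500 × 0.13 × 0.12 × 0.09 = 1215.162 kJ/m²/yr
Pathway 2: 3062000 × 0.15 × 0.12 × 0.17 = 9369.72 kJ/m²/yr
Pathway 3: 6893000 × 0.17 × 0.17 × 0.11 × 0.14 = 3067.79858 kJ/m²/yr
Total at Organism 15: 1215.162 + 9369.72 + 3067.79858 = 13652.68058 kJ/m²/yr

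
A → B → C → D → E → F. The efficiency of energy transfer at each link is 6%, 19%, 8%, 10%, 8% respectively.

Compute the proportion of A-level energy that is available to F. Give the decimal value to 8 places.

0.00000730

Product of link efficiencies: 0.06 × 0.19 × 0.08 × 0.1 × 0.08 = 0.000007296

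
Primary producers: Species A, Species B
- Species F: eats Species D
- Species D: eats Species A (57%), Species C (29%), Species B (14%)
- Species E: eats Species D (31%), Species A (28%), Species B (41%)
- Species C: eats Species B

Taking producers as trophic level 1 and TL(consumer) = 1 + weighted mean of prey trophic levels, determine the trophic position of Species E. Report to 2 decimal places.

Species C: 1 + 1 = 2
Species D: 1 + (0.57×1 + 0.29×2 + 0.14×1) = 2.29
Species E: 1 + (0.31×2.29 + 0.28×1 + 0.41×1) = 2.3999
Species F: 1 + 2.29 = 3.29

2.40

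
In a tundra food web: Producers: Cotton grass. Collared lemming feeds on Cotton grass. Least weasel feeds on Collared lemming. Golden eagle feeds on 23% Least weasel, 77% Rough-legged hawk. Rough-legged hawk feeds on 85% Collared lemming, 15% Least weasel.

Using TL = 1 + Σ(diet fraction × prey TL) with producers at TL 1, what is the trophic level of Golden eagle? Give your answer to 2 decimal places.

Collared lemming: 1 + 1 = 2
Least weasel: 1 + 2 = 3
Rough-legged hawk: 1 + (0.85×2 + 0.15×3) = 3.15
Golden eagle: 1 + (0.23×3 + 0.77×3.15) = 4.1155

4.12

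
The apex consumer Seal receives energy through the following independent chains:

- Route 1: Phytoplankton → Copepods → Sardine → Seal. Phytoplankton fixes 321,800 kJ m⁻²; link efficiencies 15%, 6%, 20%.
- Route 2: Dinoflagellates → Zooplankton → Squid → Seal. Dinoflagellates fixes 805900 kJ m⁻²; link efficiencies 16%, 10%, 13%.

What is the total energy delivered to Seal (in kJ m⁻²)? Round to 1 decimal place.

Route 1: 321800 × 0.15 × 0.06 × 0.2 = 579.24 kJ m⁻²
Route 2: 805900 × 0.16 × 0.1 × 0.13 = 1676.272 kJ m⁻²
Total at Seal: 579.24 + 1676.272 = 2255.512 kJ m⁻²

2255.5 kJ m⁻²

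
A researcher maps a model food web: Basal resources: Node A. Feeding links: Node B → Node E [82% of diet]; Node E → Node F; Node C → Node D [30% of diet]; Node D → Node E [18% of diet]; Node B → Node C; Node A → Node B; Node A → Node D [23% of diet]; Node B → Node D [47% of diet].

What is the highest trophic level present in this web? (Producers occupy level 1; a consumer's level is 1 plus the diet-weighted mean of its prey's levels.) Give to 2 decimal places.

4.19

Node B: 1 + 1 = 2
Node C: 1 + 2 = 3
Node D: 1 + (0.23×1 + 0.47×2 + 0.3×3) = 3.07
Node E: 1 + (0.82×2 + 0.18×3.07) = 3.1926
Node F: 1 + 3.1926 = 4.1926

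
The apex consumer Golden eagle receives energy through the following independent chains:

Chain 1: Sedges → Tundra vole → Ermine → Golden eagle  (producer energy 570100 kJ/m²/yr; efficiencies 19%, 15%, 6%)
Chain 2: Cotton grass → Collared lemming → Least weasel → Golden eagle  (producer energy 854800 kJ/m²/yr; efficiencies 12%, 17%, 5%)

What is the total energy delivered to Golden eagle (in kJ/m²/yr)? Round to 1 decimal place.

1846.8 kJ/m²/yr

Chain 1: 570100 × 0.19 × 0.15 × 0.06 = 974.871 kJ/m²/yr
Chain 2: 854800 × 0.12 × 0.17 × 0.05 = 871.896 kJ/m²/yr
Total at Golden eagle: 974.871 + 871.896 = 1846.767 kJ/m²/yr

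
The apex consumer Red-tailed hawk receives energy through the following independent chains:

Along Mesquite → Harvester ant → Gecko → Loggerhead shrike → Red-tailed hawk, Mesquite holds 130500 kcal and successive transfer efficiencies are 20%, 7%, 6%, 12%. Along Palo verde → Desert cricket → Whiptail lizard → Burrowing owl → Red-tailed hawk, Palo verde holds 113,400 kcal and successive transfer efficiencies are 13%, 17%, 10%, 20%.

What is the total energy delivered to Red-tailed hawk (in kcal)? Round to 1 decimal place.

63.3 kcal

Via Mesquite: 130500 × 0.2 × 0.07 × 0.06 × 0.12 = 13.1544 kcal
Via Palo verde: 113400 × 0.13 × 0.17 × 0.1 × 0.2 = 50.1228 kcal
Total at Red-tailed hawk: 13.1544 + 50.1228 = 63.2772 kcal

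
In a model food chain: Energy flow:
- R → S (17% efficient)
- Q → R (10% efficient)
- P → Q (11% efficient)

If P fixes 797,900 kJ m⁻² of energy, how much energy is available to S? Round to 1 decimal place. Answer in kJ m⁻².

1492.1 kJ m⁻²

Q: 797900 × 0.11 = 87769 kJ m⁻²
R: 87769 × 0.1 = 8776.9 kJ m⁻²
S: 8776.9 × 0.17 = 1492.073 kJ m⁻²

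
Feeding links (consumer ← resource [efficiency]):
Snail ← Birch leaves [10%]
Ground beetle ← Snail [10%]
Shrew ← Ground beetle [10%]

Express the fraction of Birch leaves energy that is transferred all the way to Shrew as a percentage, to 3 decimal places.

0.100%

Product of link efficiencies: 0.1 × 0.1 × 0.1 = 0.001
As a percentage: 0.001 × 100 = 0.100%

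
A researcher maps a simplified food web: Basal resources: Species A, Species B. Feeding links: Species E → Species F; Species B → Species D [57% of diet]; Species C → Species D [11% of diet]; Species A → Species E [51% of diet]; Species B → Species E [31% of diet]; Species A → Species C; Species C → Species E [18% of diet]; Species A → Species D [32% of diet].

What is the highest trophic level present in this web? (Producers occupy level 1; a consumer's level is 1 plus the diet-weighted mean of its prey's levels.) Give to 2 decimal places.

Species C: 1 + 1 = 2
Species D: 1 + (0.57×1 + 0.32×1 + 0.11×2) = 2.11
Species E: 1 + (0.31×1 + 0.51×1 + 0.18×2) = 2.18
Species F: 1 + 2.18 = 3.18

3.18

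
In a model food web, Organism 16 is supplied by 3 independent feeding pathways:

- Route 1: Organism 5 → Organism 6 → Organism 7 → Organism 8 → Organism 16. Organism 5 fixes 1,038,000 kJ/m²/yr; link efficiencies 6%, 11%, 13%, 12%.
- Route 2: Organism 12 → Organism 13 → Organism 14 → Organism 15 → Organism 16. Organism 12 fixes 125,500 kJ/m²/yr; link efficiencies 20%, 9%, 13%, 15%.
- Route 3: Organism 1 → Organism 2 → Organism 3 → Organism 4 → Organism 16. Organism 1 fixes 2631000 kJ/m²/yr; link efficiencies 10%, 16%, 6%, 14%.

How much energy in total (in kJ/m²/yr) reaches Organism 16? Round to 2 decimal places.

Route 1: 1038000 × 0.06 × 0.11 × 0.13 × 0.12 = 106.87248 kJ/m²/yr
Route 2: 125500 × 0.2 × 0.09 × 0.13 × 0.15 = 44.0505 kJ/m²/yr
Route 3: 2631000 × 0.1 × 0.16 × 0.06 × 0.14 = 353.6064 kJ/m²/yr
Total at Organism 16: 106.87248 + 44.0505 + 353.6064 = 504.52938 kJ/m²/yr

504.53 kJ/m²/yr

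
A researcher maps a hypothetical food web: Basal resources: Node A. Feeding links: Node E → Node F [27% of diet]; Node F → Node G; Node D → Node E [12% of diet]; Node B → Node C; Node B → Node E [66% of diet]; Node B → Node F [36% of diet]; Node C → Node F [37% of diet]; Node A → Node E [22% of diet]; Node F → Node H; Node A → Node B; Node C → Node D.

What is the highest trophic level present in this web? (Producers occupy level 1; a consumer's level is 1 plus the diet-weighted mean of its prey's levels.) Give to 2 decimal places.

4.65

Node B: 1 + 1 = 2
Node C: 1 + 2 = 3
Node D: 1 + 3 = 4
Node E: 1 + (0.22×1 + 0.66×2 + 0.12×4) = 3.02
Node F: 1 + (0.36×2 + 0.27×3.02 + 0.37×3) = 3.6454
Node G: 1 + 3.6454 = 4.6454
Node H: 1 + 3.6454 = 4.6454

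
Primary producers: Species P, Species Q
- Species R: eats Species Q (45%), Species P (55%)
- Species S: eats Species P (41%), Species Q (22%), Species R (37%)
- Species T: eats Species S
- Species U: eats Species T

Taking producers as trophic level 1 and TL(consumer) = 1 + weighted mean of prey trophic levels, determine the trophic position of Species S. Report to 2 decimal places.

2.37

Species R: 1 + (0.45×1 + 0.55×1) = 2
Species S: 1 + (0.41×1 + 0.22×1 + 0.37×2) = 2.37
Species T: 1 + 2.37 = 3.37
Species U: 1 + 3.37 = 4.37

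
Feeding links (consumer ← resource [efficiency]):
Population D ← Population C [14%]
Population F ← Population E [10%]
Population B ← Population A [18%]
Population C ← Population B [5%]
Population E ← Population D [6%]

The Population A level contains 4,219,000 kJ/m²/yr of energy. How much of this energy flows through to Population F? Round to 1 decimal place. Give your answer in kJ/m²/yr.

31.9 kJ/m²/yr

Population B: 4219000 × 0.18 = 759420 kJ/m²/yr
Population C: 759420 × 0.05 = 37971 kJ/m²/yr
Population D: 37971 × 0.14 = 5315.94 kJ/m²/yr
Population E: 5315.94 × 0.06 = 318.9564 kJ/m²/yr
Population F: 318.9564 × 0.1 = 31.89564 kJ/m²/yr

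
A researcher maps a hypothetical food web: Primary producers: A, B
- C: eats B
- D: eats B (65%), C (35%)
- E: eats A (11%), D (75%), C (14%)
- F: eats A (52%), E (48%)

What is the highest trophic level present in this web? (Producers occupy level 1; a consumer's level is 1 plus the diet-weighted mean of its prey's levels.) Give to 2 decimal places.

C: 1 + 1 = 2
D: 1 + (0.65×1 + 0.35×2) = 2.35
E: 1 + (0.11×1 + 0.75×2.35 + 0.14×2) = 3.1525
F: 1 + (0.52×1 + 0.48×3.1525) = 3.0332

3.15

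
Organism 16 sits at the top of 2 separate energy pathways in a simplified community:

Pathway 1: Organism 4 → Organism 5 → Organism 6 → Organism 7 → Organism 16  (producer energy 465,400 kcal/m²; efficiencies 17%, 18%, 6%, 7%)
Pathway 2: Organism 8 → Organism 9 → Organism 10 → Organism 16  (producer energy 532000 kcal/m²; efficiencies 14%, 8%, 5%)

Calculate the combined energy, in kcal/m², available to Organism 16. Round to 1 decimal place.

357.7 kcal/m²

Pathway 1: 465400 × 0.17 × 0.18 × 0.06 × 0.07 = 59.813208 kcal/m²
Pathway 2: 532000 × 0.14 × 0.08 × 0.05 = 297.92 kcal/m²
Total at Organism 16: 59.813208 + 297.92 = 357.733208 kcal/m²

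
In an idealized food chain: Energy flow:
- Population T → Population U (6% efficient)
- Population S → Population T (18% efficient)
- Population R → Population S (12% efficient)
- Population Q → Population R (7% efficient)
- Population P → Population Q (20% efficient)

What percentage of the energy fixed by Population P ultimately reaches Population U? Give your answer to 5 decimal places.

0.00181%

Product of link efficiencies: 0.2 × 0.07 × 0.12 × 0.18 × 0.06 = 0.000018144
As a percentage: 0.000018144 × 100 = 0.00181%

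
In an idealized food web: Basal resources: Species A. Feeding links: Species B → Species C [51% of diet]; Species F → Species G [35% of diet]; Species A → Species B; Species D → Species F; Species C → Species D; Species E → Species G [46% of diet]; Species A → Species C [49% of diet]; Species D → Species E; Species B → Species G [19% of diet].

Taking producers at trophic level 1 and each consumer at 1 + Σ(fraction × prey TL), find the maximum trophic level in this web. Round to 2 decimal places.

5.03

Species B: 1 + 1 = 2
Species C: 1 + (0.49×1 + 0.51×2) = 2.51
Species D: 1 + 2.51 = 3.51
Species E: 1 + 3.51 = 4.51
Species F: 1 + 3.51 = 4.51
Species G: 1 + (0.35×4.51 + 0.19×2 + 0.46×4.51) = 5.0331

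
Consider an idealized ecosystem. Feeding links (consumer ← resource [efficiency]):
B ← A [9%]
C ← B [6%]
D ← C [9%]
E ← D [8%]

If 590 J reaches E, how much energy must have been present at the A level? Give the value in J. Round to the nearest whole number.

Cumulative transfer efficiency: 0.09 × 0.06 × 0.09 × 0.08 = 0.00003888
A energy = 590 / 0.00003888 = 15174897 J

15174897 J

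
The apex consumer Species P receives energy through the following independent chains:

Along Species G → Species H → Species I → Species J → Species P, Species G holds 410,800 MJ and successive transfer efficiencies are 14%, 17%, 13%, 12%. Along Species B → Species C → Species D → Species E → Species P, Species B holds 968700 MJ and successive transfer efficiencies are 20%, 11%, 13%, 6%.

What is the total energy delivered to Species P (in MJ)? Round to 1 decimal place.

Via Species G: 410800 × 0.14 × 0.17 × 0.13 × 0.12 = 152.521824 MJ
Via Species B: 968700 × 0.2 × 0.11 × 0.13 × 0.06 = 166.22892 MJ
Total at Species P: 152.521824 + 166.22892 = 318.750744 MJ

318.8 MJ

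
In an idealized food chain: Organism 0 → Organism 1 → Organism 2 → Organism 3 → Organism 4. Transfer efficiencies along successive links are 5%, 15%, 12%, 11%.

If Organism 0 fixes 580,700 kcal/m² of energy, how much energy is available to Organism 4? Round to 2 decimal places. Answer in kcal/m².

Organism 1: 580700 × 0.05 = 29035 kcal/m²
Organism 2: 29035 × 0.15 = 4355.25 kcal/m²
Organism 3: 4355.25 × 0.12 = 522.63 kcal/m²
Organism 4: 522.63 × 0.11 = 57.4893 kcal/m²

57.49 kcal/m²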